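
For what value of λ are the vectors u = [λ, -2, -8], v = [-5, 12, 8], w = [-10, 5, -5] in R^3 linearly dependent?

λ = -11/2

Dependence holds iff the 3×3 matrix [u v w] is singular.
The determinant works out to -100*λ - 550.
Solving -100*λ - 550 = 0 yields λ = -11/2.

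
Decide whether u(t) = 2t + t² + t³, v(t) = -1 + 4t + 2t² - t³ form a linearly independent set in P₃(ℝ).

Write each element as a coordinate vector in ℝ⁴ using {1, t, …, t³}.
Row-reduce the matrix whose columns are u, v.
The reduction yields 2 nonzero rows, so the rank is 2.
Since rank = 2 (the number of vectors), the set is linearly independent.

linearly independent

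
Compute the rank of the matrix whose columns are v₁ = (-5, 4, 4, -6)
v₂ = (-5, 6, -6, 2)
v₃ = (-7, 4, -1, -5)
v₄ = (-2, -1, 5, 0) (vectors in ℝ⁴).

rank 4

Row-reduce the 4×4 matrix with these as rows.
There are 4 pivot columns, so rank = 4.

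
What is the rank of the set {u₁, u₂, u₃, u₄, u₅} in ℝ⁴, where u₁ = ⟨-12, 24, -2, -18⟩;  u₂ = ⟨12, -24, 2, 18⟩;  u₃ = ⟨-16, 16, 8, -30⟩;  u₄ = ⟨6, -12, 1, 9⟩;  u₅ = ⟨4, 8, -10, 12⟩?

rank 2

Apply Gaussian elimination to the matrix whose rows are u₁, u₂, u₃, u₄, u₅.
Reduction leaves 2 leading entries, giving rank 2.
(With 5 elements in a 4-dimensional space the rank is at most 4.)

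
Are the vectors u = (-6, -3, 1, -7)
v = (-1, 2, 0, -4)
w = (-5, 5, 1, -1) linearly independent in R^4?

linearly independent

Row-reduce the matrix whose columns are u, v, w.
The reduction yields 3 nonzero rows, so the rank is 3.
Since rank = 3 (the number of vectors), the set is linearly independent.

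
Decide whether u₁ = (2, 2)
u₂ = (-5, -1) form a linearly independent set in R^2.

Place the vectors as rows of a 2×2 matrix and reduce to echelon form.
The reduction yields 2 nonzero rows, so the rank is 2.
Since rank = 2 (the number of vectors), the set is linearly independent.

linearly independent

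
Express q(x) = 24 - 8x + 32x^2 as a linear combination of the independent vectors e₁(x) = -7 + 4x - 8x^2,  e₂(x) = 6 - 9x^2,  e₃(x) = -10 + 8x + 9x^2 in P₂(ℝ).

q = -4e₁ + e₂ + e₃

Work in coordinates with respect to the standard basis {1, x, x^2}.
Since e₁, e₂, e₃ are independent, the coefficients expressing q are uniquely determined by a linear system.
Row-reducing the augmented matrix gives the unique coefficients (a₁, a₂, a₃) = (-4, 1, 1).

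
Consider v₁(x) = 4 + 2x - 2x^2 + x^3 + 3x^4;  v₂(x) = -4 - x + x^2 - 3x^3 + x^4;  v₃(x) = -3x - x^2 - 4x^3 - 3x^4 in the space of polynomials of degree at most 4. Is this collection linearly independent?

linearly independent

Take coordinates with respect to the standard basis {1, x, …, x^4}.
Row-reduce the matrix whose columns are v₁, v₂, v₃.
The reduction yields 3 nonzero rows, so the rank is 3.
Since rank = 3 (the number of vectors), the set is linearly independent.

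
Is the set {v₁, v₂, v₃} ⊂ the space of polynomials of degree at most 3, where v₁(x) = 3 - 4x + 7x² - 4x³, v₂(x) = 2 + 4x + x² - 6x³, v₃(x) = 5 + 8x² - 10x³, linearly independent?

linearly dependent

Take coordinates with respect to the standard basis {1, x, …, x³}.
Row-reduce the matrix whose columns are v₁, v₂, v₃.
The reduction yields 2 nonzero rows, so the rank is 2.
Since rank 2 < 3, the set is linearly dependent.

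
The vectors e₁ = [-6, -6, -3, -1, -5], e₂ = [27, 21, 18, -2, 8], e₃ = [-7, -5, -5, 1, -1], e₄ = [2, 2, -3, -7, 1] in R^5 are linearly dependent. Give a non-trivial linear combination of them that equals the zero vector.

Solve the homogeneous system with e₁, e₂, e₃, e₄ as columns by row-reducing the coefficient matrix.
A generator of the null space is (1, 1, 3, 0).

e₁ + e₂ + 3e₃ = 0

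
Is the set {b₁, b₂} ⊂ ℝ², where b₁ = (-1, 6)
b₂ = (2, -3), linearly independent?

Form the 2×2 matrix with these as columns; its determinant is -9.
A nonzero determinant means the columns are linearly independent.

linearly independent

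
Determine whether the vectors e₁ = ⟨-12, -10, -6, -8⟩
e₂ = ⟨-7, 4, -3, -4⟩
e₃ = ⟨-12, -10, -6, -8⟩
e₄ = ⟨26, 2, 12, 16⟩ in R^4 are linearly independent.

linearly dependent

Two of the vectors are equal, giving an immediate dependence.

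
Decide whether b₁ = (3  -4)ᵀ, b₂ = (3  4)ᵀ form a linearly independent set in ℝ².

Form the 2×2 matrix with these as columns; its determinant is 24.
A nonzero determinant means the columns are linearly independent.

linearly independent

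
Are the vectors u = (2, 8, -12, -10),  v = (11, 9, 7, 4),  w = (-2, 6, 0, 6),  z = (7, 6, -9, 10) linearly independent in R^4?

linearly independent

Row-reduce the matrix whose columns are u, v, w, z.
The reduction yields 4 nonzero rows, so the rank is 4.
Since rank = 4 (the number of vectors), the set is linearly independent.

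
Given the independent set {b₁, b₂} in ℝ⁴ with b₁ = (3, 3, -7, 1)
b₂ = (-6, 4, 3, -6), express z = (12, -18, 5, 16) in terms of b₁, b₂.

Since b₁, b₂ are independent, the coefficients expressing z are uniquely determined by a linear system.
Row-reducing the augmented matrix gives the unique coefficients (α₁, α₂) = (-2, -3).

z = -2b₁ - 3b₂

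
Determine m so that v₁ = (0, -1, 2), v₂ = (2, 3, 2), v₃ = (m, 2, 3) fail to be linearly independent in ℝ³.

m = 7/4

Dependence holds iff the 3×3 matrix [v₁ v₂ v₃] is singular.
Expanding, det = 14 - 8*m.
Setting this to zero gives m = 7/4.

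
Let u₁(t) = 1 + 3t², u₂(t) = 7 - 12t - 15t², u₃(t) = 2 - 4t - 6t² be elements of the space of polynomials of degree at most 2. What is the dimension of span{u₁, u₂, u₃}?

Use coordinates relative to {1, t, t²}.
Put the 3×3 matrix [u₁|u₂|u₃] into echelon form.
Exactly 2 pivots survive; hence the rank is 2.

2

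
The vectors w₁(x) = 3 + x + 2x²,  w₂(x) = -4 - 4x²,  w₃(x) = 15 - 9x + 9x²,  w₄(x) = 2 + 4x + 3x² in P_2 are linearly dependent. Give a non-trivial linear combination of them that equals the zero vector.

Write each element as a vector in ℝ³ using {1, x, x²}.
Set up α₁w₁ + … + α₄w₄ = 0 and solve the homogeneous system.
A generator of the null space is (3, -3, -1, -3).

3w₁ - 3w₂ - w₃ - 3w₄ = 0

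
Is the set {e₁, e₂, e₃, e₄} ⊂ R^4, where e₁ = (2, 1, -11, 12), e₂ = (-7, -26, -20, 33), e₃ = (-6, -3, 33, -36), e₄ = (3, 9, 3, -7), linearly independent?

One vector is a scalar multiple of another, so the set is dependent.

linearly dependent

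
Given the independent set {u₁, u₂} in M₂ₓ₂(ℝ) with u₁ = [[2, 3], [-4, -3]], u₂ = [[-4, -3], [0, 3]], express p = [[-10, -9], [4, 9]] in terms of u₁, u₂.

Take coordinate vectors relative to {E₁₁, E₁₂, E₂₁, E₂₂}.
Set up the augmented matrix [u₁ | u₂ | p] and row-reduce.
Back-substitution yields (a₁, a₂) = (-1, 2).

p = -u₁ + 2u₂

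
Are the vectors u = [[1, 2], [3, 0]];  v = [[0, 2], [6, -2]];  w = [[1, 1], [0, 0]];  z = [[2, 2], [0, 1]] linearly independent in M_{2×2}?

linearly dependent

Write each element as a coordinate vector in ℝ⁴ using {E₁₁, E₁₂, E₂₁, E₂₂}.
Place the vectors as rows of a 4×4 matrix and reduce to echelon form.
The reduction yields 3 nonzero rows, so the rank is 3.
Since rank 3 < 4, the set is linearly dependent.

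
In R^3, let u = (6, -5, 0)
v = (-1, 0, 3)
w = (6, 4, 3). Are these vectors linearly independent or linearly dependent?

linearly independent

Form the 3×3 matrix with these as columns; its determinant is -177.
A nonzero determinant means the columns are linearly independent.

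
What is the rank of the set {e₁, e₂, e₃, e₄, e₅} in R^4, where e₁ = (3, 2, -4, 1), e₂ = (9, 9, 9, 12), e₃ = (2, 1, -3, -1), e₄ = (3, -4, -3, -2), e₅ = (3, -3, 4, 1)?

Apply Gaussian elimination to the matrix whose rows are e₁, e₂, e₃, e₄, e₅.
Exactly 4 pivots survive; hence the rank is 4.
(With 5 elements in a 4-dimensional space the rank is at most 4.)

4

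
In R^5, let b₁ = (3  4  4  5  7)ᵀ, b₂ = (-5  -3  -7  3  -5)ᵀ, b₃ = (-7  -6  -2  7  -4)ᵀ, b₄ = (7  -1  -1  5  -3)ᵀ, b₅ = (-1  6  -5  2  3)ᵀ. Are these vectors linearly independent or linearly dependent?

linearly independent

Form the 5×5 matrix with these as columns; its determinant is -5990.
A nonzero determinant means the columns are linearly independent.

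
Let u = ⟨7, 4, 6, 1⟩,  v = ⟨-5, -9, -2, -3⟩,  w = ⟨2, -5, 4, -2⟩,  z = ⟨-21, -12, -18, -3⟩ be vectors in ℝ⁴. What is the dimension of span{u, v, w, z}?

dim = 2

Form the matrix with u, v, w, z as columns and reduce.
Reduction leaves 2 leading entries, giving rank 2.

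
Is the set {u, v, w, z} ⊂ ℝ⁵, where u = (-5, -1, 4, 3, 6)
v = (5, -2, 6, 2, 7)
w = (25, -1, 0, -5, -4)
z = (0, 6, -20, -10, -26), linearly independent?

Row-reduce the matrix whose columns are u, v, w, z.
The reduction yields 2 nonzero rows, so the rank is 2.
Since rank 2 < 4, the set is linearly dependent.
Indeed 3u - 2v + w = 0.

linearly dependent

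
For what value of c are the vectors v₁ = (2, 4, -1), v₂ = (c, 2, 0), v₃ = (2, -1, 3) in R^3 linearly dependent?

Place the vectors as rows of a 3×3 matrix; dependence ⇔ determinant zero.
The determinant works out to 16 - 11*c.
Setting this to zero gives c = 16/11.

c = 16/11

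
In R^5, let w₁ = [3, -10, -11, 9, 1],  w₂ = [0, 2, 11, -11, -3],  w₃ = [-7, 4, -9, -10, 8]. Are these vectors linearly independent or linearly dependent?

Row-reduce the matrix whose columns are w₁, w₂, w₃.
The reduction yields 3 nonzero rows, so the rank is 3.
Since rank = 3 (the number of vectors), the set is linearly independent.

linearly independent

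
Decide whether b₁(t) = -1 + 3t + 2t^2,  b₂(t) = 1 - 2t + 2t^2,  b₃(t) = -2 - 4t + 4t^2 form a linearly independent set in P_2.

linearly independent

Write each element as a coordinate vector in ℝ³ using {1, t, t^2}.
The matrix [b₁|b₂|b₃] has determinant -40.
A nonzero determinant means the columns are linearly independent.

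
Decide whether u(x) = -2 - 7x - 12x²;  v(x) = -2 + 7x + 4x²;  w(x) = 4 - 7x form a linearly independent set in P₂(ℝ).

linearly dependent

Take coordinates with respect to the standard basis {1, x, x²}.
Form the 3×3 matrix with these as columns; its determinant is 0.
A zero determinant means the columns are linearly dependent.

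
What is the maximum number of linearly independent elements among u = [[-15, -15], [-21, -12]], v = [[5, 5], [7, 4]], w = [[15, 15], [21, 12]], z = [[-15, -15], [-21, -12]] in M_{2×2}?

Pass to coordinate vectors with respect to the basis {E₁₁, E₁₂, E₂₁, E₂₂}.
Put the 4×4 matrix [u|v|w|z] into echelon form.
Reduction leaves 1 leading entry, giving rank 1.

1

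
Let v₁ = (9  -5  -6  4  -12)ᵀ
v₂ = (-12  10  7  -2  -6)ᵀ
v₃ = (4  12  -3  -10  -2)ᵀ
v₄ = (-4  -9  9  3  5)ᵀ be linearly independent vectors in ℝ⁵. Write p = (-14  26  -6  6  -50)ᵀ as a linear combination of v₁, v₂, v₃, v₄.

p = 2v₁ + 3v₂ - v₃ - 2v₄

Write p = c₁v₁ + … + c₄v₄ and equate components.
The system has the unique solution (c₁, …, c₄) = (2, 3, -1, -2).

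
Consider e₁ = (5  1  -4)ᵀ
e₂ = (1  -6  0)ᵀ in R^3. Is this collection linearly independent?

Row-reduce the matrix whose columns are e₁, e₂.
The reduction yields 2 nonzero rows, so the rank is 2.
Since rank = 2 (the number of vectors), the set is linearly independent.

linearly independent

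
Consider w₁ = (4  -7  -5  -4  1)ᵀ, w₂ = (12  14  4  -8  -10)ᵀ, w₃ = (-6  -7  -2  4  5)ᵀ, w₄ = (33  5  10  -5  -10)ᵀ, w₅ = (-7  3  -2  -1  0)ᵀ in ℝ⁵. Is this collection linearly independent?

One vector is a scalar multiple of another, so the set is dependent.

linearly dependent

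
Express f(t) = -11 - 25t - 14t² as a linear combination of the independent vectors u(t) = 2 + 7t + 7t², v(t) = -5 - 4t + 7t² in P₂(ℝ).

f = -3u + v

Work in coordinates with respect to the standard basis {1, t, t²}.
Write f = a₁u + a₂v and equate components.
Back-substitution yields (a₁, a₂) = (-3, 1).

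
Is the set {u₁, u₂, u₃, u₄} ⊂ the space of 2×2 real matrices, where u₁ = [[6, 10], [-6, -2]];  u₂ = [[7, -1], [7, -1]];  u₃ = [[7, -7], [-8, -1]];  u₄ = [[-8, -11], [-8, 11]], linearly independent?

linearly independent

Write each element as a coordinate vector in ℝ⁴ using {E₁₁, E₁₂, E₂₁, E₂₂}.
Place the vectors as rows of a 4×4 matrix and reduce to echelon form.
The reduction yields 4 nonzero rows, so the rank is 4.
Since rank = 4 (the number of vectors), the set is linearly independent.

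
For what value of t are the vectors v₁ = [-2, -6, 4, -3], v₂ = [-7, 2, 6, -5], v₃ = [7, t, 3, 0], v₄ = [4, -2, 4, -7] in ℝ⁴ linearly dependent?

The set is linearly dependent precisely when det[v₁; v₂; v₃; v₄] = 0.
Cofactor expansion gives det = 76*t + 2508.
Solving 76*t + 2508 = 0 yields t = -33.

t = -33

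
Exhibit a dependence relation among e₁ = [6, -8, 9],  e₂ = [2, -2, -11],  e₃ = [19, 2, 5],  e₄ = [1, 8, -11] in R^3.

Solve the homogeneous system with e₁, e₂, e₃, e₄ as columns by row-reducing the coefficient matrix.
A generator of the null space is (3, -1, -1, 3).

3e₁ - e₂ - e₃ + 3e₄ = 0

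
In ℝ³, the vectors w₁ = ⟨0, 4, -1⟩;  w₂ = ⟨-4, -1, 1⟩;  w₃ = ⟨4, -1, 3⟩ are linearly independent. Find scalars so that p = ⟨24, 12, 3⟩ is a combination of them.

Solve the system with w₁, w₂, w₃ as columns and p as the right-hand side.
Row-reducing the augmented matrix gives the unique coefficients (α₁, α₂, α₃) = (3, -3, 3).

p = 3w₁ - 3w₂ + 3w₃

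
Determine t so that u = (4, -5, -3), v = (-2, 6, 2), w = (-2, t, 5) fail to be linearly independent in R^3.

t = 27

Dependence holds iff the 3×3 matrix [u v w] is singular.
Expanding, det = 54 - 2*t.
Setting this to zero gives t = 27.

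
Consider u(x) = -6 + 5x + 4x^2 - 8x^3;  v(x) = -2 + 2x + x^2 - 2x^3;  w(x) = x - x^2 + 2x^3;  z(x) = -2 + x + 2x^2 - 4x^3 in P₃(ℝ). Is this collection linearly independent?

Take coordinates with respect to the standard basis {1, x, …, x^3}.
Place the vectors as rows of a 4×4 matrix and reduce to echelon form.
The reduction yields 2 nonzero rows, so the rank is 2.
Since rank 2 < 4, the set is linearly dependent.

linearly dependent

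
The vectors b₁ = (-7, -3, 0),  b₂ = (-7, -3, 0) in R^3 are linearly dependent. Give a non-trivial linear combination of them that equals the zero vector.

b₁ - b₂ = 0

Write the vectors as columns of a matrix and find a nonzero vector in its null space.
A generator of the null space is (1, -1).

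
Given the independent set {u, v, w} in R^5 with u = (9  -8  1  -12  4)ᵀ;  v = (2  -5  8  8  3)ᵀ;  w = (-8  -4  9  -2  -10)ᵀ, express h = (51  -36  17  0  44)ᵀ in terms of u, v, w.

Solve the system with u, v, w as columns and h as the right-hand side.
Back-substitution yields (α₁, α₂, α₃) = (3, 4, -2).

h = 3u + 4v - 2w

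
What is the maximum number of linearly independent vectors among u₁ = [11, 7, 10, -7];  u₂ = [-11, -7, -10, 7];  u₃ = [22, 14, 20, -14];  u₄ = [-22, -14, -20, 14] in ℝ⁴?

1

Apply Gaussian elimination to the matrix whose rows are u₁, u₂, u₃, u₄.
Exactly 1 pivot survives; hence the rank is 1.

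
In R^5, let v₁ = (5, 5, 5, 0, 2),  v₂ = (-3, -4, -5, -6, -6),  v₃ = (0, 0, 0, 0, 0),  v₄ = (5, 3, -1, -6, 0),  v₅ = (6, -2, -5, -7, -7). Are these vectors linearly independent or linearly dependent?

One of the vectors is the zero vector, so the set is linearly dependent.

linearly dependent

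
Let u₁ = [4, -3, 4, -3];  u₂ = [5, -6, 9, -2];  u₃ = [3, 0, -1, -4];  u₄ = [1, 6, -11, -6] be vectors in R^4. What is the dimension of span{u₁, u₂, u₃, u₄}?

Form the matrix with u₁, u₂, u₃, u₄ as columns and reduce.
Reduction leaves 2 leading entries, giving rank 2.

2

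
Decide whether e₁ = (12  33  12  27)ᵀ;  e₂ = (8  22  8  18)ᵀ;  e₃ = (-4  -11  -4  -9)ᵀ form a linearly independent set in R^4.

Place the vectors as rows of a 3×4 matrix and reduce to echelon form.
The reduction yields 1 nonzero row, so the rank is 1.
Since rank 1 < 3, the set is linearly dependent.

linearly dependent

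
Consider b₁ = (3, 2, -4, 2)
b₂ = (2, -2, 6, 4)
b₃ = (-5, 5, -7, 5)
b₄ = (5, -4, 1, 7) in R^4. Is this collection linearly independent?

linearly independent

Row-reduce the matrix whose columns are b₁, b₂, b₃, b₄.
The reduction yields 4 nonzero rows, so the rank is 4.
Since rank = 4 (the number of vectors), the set is linearly independent.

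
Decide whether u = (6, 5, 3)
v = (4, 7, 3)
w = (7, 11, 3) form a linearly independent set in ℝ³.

The matrix [u|v|w] has determinant -42.
A nonzero determinant means the columns are linearly independent.

linearly independent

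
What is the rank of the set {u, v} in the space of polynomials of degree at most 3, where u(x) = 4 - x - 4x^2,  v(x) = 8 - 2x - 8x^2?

1

Represent each element by its coordinate vector in ℝ⁴.
Row-reduce the 2×4 matrix with these as rows.
There is 1 pivot column, so rank = 1.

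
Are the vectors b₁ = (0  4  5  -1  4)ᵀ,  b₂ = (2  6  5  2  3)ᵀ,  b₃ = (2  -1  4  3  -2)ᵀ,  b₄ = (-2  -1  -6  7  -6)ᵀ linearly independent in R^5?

linearly independent

Row-reduce the matrix whose columns are b₁, b₂, b₃, b₄.
The reduction yields 4 nonzero rows, so the rank is 4.
Since rank = 4 (the number of vectors), the set is linearly independent.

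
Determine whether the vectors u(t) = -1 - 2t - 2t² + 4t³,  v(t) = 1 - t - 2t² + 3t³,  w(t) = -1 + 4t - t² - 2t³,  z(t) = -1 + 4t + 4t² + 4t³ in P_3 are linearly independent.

Write each element as a coordinate vector in ℝ⁴ using {1, t, …, t³}.
The matrix [u|v|w|z] has determinant -246.
A nonzero determinant means the columns are linearly independent.

linearly independent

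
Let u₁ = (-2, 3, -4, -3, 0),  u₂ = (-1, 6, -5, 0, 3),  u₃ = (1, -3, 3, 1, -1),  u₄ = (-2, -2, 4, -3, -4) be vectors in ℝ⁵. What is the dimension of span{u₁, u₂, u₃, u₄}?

dim = 3

Form the matrix with u₁, u₂, u₃, u₄ as columns and reduce.
There are 3 pivot columns, so rank = 3.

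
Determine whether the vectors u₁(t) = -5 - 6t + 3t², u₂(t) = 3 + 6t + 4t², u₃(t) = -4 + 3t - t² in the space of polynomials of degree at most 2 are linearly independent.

linearly independent

Take coordinates with respect to the standard basis {1, t, t²}.
The matrix [u₁|u₂|u₃] has determinant 267.
A nonzero determinant means the columns are linearly independent.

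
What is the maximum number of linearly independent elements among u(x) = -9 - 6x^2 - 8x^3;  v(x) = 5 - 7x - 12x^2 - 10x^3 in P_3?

Pass to coordinate vectors with respect to the basis {1, x, …, x^3}.
Row-reduce the 2×4 matrix with these as rows.
Exactly 2 pivots survive; hence the rank is 2.

2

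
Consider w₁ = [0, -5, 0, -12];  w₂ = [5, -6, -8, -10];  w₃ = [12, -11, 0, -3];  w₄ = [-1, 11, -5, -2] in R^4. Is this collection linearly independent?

linearly independent

Form the 4×4 matrix with these as columns; its determinant is -11091.
A nonzero determinant means the columns are linearly independent.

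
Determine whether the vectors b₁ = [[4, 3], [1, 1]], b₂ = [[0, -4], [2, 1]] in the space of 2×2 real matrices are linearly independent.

linearly independent

Write each element as a coordinate vector in ℝ⁴ using {E₁₁, E₁₂, E₂₁, E₂₂}.
Row-reduce the matrix whose columns are b₁, b₂.
The reduction yields 2 nonzero rows, so the rank is 2.
Since rank = 2 (the number of vectors), the set is linearly independent.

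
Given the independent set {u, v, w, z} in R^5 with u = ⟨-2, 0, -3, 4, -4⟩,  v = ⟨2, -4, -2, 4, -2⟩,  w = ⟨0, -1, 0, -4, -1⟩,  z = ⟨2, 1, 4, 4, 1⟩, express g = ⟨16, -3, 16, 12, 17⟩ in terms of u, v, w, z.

Set up the augmented matrix [u | v | w | z | g] and row-reduce.
Row-reducing the augmented matrix gives the unique coefficients (a₁, …, a₄) = (-4, 2, -3, 2).

g = -4u + 2v - 3w + 2z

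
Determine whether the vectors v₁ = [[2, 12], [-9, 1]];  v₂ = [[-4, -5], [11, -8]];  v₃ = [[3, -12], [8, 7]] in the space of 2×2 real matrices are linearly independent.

linearly independent

Write each element as a coordinate vector in ℝ⁴ using {E₁₁, E₁₂, E₂₁, E₂₂}.
Place the vectors as rows of a 3×4 matrix and reduce to echelon form.
The reduction yields 3 nonzero rows, so the rank is 3.
Since rank = 3 (the number of vectors), the set is linearly independent.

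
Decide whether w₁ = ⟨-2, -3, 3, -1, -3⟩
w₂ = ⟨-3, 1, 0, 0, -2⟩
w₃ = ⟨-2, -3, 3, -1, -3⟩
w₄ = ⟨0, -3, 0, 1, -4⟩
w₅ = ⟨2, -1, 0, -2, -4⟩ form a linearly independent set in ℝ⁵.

Two of the vectors are equal, giving an immediate dependence.

linearly dependent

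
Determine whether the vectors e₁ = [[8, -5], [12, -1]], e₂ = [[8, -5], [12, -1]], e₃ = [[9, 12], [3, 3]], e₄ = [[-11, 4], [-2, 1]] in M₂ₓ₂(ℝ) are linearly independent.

linearly dependent

Take coordinates with respect to the standard basis {E₁₁, E₁₂, E₂₁, E₂₂}.
Two of the vectors are equal, giving an immediate dependence.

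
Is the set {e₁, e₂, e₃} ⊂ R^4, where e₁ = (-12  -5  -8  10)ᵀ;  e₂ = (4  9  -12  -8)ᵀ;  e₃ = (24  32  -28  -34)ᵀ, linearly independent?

Row-reduce the matrix whose columns are e₁, e₂, e₃.
The reduction yields 2 nonzero rows, so the rank is 2.
Since rank 2 < 3, the set is linearly dependent.

linearly dependent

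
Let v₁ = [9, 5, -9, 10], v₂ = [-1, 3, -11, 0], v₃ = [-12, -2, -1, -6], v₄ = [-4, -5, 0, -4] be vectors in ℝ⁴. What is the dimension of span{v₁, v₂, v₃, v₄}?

4

Row-reduce the 4×4 matrix with these as rows.
The echelon form has 4 nonzero rows, so the rank is 4.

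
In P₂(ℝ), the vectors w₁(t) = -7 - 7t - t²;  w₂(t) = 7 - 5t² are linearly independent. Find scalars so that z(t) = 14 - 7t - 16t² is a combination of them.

Identify each element with its coordinate vector in ℝ³ via {1, t, t²}.
Write z = c₁w₁ + c₂w₂ and equate components.
Row-reducing the augmented matrix gives the unique coefficients (c₁, c₂) = (1, 3).

z = w₁ + 3w₂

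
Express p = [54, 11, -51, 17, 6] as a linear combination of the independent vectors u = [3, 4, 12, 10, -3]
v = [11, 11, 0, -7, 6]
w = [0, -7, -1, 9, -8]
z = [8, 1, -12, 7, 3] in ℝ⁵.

Write p = c₁u + … + c₄z and equate components.
The system has the unique solution (c₁, …, c₄) = (-1, 3, 3, 3).

p = -u + 3v + 3w + 3z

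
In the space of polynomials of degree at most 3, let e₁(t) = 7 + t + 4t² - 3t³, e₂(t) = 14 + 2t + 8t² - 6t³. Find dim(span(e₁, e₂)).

1

Use coordinates relative to {1, t, …, t³}.
Apply Gaussian elimination to the matrix whose rows are e₁, e₂.
There is 1 pivot column, so rank = 1.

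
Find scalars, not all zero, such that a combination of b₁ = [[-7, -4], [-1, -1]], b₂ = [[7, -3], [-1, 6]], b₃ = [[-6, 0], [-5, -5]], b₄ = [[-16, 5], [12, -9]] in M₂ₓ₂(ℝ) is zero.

Pass to coordinate vectors relative to the basis {E₁₁, E₁₂, E₂₁, E₂₂}.
Set up α₁b₁ + … + α₄b₄ = 0 and solve the homogeneous system.
The free variable yields coefficients (1, -3, -2, -1) (any nonzero multiple also works).

b₁ - 3b₂ - 2b₃ - b₄ = 0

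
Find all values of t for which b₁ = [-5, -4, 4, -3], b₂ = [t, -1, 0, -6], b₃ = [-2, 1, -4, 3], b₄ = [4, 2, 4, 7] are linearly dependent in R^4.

t = 2/3

The vectors are dependent exactly when the determinant of the matrix with rows b₁, b₂, b₃, b₄ vanishes.
Expanding, det = 80 - 120*t.
Setting this to zero gives t = 2/3.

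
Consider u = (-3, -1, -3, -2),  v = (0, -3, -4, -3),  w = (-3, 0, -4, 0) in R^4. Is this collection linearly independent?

linearly independent

Row-reduce the matrix whose columns are u, v, w.
The reduction yields 3 nonzero rows, so the rank is 3.
Since rank = 3 (the number of vectors), the set is linearly independent.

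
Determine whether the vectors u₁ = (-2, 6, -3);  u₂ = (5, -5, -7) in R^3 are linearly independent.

Row-reduce the matrix whose columns are u₁, u₂.
The reduction yields 2 nonzero rows, so the rank is 2.
Since rank = 2 (the number of vectors), the set is linearly independent.

linearly independent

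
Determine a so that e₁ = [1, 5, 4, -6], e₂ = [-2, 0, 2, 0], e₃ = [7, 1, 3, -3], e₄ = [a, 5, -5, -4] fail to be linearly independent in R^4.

The set is linearly dependent precisely when det[e₁; e₂; e₃; e₄] = 0.
Cofactor expansion gives det = 18*a.
Solving 18*a = 0 yields a = 0.

a = 0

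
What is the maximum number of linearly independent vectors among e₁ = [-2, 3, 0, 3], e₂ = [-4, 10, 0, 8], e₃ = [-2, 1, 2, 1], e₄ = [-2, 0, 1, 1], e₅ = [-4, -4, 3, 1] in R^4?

Form the matrix with e₁, e₂, e₃, e₄, e₅ as columns and reduce.
Reduction leaves 4 leading entries, giving rank 4.
(With 5 elements in a 4-dimensional space the rank is at most 4.)

4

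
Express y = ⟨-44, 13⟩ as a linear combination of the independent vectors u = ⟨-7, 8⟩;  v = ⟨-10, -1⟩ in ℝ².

Since u, v are independent, the coefficients expressing y are uniquely determined by a linear system.
The system has the unique solution (α₁, α₂) = (2, 3).

y = 2u + 3v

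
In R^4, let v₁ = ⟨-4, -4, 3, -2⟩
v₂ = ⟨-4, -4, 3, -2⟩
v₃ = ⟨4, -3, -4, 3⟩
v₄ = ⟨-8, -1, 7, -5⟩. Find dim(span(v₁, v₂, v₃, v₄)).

Form the matrix with v₁, v₂, v₃, v₄ as columns and reduce.
The echelon form has 2 nonzero rows, so the rank is 2.

dim = 2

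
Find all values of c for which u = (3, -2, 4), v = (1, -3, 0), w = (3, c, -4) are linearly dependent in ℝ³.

The set is linearly dependent precisely when det[u; v; w] = 0.
Cofactor expansion gives det = 4*c + 64.
This vanishes exactly when c = -16.

c = -16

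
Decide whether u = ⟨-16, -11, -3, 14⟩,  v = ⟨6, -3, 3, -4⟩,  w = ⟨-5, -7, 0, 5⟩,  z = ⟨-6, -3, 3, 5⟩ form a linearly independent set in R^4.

The matrix [u|v|w|z] has determinant 0.
A zero determinant means the columns are linearly dependent.
Indeed u + v - 2w = 0.

linearly dependent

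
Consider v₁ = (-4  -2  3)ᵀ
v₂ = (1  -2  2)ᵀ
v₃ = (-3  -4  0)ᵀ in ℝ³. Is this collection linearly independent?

linearly independent

Row-reduce the matrix whose columns are v₁, v₂, v₃.
The reduction yields 3 nonzero rows, so the rank is 3.
Since rank = 3 (the number of vectors), the set is linearly independent.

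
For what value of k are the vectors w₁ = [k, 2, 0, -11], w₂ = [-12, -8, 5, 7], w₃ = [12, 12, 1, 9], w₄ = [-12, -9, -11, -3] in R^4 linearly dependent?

k = 20/3

Place the vectors as rows of a 4×4 matrix; dependence ⇔ determinant zero.
Cofactor expansion gives det = 12360 - 1854*k.
Setting this to zero gives k = 20/3.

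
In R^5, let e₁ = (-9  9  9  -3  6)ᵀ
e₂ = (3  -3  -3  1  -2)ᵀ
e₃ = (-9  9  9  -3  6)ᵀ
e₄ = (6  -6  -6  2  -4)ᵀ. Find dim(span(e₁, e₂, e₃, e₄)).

1

Form the matrix with e₁, e₂, e₃, e₄ as columns and reduce.
Exactly 1 pivot survives; hence the rank is 1.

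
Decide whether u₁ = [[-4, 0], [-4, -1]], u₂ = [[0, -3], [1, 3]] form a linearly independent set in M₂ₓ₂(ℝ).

Take coordinates with respect to the standard basis {E₁₁, E₁₂, E₂₁, E₂₂}.
Row-reduce the matrix whose columns are u₁, u₂.
The reduction yields 2 nonzero rows, so the rank is 2.
Since rank = 2 (the number of vectors), the set is linearly independent.

linearly independent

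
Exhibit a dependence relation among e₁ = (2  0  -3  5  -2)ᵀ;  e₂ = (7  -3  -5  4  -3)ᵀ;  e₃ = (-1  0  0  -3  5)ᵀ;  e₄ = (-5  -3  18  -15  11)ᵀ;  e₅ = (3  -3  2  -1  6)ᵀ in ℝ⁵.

3e₁ + e₂ + 2e₃ + e₄ - 2e₅ = 0

Solve the homogeneous system with e₁, e₂, e₃, e₄, e₅ as columns by row-reducing the coefficient matrix.
One solution (up to scaling) is (3, 1, 2, 1, -2).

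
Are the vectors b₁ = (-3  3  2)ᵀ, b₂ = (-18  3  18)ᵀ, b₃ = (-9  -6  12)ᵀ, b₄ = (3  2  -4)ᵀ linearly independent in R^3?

linearly dependent

There are 4 vectors in a 3-dimensional space, so they cannot be linearly independent.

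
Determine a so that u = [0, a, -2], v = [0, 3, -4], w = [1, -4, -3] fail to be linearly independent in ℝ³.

a = 3/2

The set is linearly dependent precisely when det[u; v; w] = 0.
Expanding, det = 6 - 4*a.
Setting this to zero gives a = 3/2.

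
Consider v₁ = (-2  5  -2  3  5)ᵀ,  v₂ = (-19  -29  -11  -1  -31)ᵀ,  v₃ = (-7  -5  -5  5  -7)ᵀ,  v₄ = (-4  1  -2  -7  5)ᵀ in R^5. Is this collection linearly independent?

linearly dependent

Place the vectors as rows of a 4×5 matrix and reduce to echelon form.
The reduction yields 3 nonzero rows, so the rank is 3.
Since rank 3 < 4, the set is linearly dependent.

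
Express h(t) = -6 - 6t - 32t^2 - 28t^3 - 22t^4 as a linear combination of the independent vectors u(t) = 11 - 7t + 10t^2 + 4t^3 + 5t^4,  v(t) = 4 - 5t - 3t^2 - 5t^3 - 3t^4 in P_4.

Work in coordinates with respect to the standard basis {1, t, …, t^4}.
Solve the system with u, v as columns and h as the right-hand side.
Back-substitution yields (α₁, α₂) = (-2, 4).

h = -2u + 4v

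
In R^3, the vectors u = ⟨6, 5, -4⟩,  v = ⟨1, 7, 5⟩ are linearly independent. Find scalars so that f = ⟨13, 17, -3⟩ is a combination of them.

f = 2u + v

Set up the augmented matrix [u | v | f] and row-reduce.
Row-reducing the augmented matrix gives the unique coefficients (c₁, c₂) = (2, 1).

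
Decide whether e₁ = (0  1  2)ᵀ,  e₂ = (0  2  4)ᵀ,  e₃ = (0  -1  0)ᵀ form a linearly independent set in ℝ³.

One vector is a scalar multiple of another, so the set is dependent.

linearly dependent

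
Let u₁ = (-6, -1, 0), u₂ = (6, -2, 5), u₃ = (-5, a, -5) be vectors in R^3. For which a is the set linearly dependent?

Dependence holds iff the 3×3 matrix [u₁ u₂ u₃] is singular.
Expanding, det = 30*a - 65.
Setting this to zero gives a = 13/6.

a = 13/6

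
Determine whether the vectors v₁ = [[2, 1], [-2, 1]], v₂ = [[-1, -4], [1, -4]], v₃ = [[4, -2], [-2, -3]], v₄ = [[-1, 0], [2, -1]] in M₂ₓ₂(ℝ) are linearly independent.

linearly independent

Write each element as a coordinate vector in ℝ⁴ using {E₁₁, E₁₂, E₂₁, E₂₂}.
Form the 4×4 matrix with these as columns; its determinant is 7.
A nonzero determinant means the columns are linearly independent.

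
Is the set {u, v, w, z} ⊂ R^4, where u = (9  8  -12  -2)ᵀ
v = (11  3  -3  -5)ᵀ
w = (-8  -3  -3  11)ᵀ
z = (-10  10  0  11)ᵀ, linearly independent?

linearly independent

Row-reduce the matrix whose columns are u, v, w, z.
The reduction yields 4 nonzero rows, so the rank is 4.
Since rank = 4 (the number of vectors), the set is linearly independent.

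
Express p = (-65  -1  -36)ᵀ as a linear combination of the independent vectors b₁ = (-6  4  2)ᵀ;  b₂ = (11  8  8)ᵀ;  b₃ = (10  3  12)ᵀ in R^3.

Since b₁, b₂, b₃ are independent, the coefficients expressing p are uniquely determined by a linear system.
The system has the unique solution (a₁, a₂, a₃) = (4, -1, -3).

p = 4b₁ - b₂ - 3b₃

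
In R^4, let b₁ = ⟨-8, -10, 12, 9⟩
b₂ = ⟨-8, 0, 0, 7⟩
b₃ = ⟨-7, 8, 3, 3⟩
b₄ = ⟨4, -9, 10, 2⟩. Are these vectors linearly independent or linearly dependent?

Row-reduce the matrix whose columns are b₁, b₂, b₃, b₄.
The reduction yields 4 nonzero rows, so the rank is 4.
Since rank = 4 (the number of vectors), the set is linearly independent.

linearly independent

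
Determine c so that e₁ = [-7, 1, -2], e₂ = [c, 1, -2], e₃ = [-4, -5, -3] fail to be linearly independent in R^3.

Place the vectors as rows of a 3×3 matrix; dependence ⇔ determinant zero.
Expanding, det = 13*c + 91.
This vanishes exactly when c = -7.

c = -7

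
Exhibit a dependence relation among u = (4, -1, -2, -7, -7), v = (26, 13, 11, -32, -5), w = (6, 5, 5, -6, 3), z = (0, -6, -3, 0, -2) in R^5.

2u - v + 3w = 0

Write the vectors as columns of a matrix and find a nonzero vector in its null space.
A generator of the null space is (2, -1, 3, 0).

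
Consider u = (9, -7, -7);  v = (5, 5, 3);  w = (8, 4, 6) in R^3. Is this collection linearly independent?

The matrix [u|v|w] has determinant 344.
A nonzero determinant means the columns are linearly independent.

linearly independent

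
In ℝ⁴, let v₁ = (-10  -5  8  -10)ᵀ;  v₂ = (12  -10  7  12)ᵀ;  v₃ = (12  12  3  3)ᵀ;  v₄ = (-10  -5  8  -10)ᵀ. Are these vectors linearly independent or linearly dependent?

linearly dependent

Two of the vectors are equal, giving an immediate dependence.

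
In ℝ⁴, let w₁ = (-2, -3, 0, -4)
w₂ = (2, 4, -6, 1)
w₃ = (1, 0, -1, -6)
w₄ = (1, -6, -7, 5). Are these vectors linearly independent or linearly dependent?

linearly independent

Row-reduce the matrix whose columns are w₁, w₂, w₃, w₄.
The reduction yields 4 nonzero rows, so the rank is 4.
Since rank = 4 (the number of vectors), the set is linearly independent.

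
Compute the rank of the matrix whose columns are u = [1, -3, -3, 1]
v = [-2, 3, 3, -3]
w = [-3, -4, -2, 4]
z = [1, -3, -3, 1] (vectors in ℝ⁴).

Row-reduce the 4×4 matrix with these as rows.
There are 3 pivot columns, so rank = 3.

rank 3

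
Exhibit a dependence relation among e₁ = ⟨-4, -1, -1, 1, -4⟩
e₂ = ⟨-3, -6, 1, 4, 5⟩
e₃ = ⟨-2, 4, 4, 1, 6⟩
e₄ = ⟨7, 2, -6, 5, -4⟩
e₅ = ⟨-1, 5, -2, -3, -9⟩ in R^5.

e₁ - e₂ - e₅ = 0

Row-reduce the matrix with e₁, e₂, e₃, e₄, e₅ as columns; the null space gives the coefficients.
One solution (up to scaling) is (1, -1, 0, 0, -1).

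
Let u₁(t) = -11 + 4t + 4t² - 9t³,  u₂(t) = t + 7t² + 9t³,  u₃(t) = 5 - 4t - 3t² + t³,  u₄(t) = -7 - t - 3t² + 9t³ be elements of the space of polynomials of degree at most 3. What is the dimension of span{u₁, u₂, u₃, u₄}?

4

Represent each element by its coordinate vector in ℝ⁴.
Apply Gaussian elimination to the matrix whose rows are u₁, u₂, u₃, u₄.
Exactly 4 pivots survive; hence the rank is 4.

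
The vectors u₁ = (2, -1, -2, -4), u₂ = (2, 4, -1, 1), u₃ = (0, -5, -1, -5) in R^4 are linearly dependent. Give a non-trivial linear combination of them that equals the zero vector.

u₁ - u₂ - u₃ = 0

Row-reduce the matrix with u₁, u₂, u₃ as columns; the null space gives the coefficients.
One solution (up to scaling) is (1, -1, -1).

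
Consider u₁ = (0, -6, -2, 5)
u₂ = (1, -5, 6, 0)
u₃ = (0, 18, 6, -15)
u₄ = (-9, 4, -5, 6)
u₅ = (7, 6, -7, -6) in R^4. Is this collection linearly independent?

linearly dependent

There are 5 vectors in a 4-dimensional space, so they cannot be linearly independent.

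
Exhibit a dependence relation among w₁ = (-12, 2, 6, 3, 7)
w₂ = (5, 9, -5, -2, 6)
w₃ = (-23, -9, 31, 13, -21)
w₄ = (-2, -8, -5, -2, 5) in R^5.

Set up α₁w₁ + … + α₄w₄ = 0 and solve the homogeneous system.
A generator of the null space is (1, -3, -1, -2).

w₁ - 3w₂ - w₃ - 2w₄ = 0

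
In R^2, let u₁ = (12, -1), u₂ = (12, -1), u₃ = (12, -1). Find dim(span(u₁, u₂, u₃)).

1

Form the matrix with u₁, u₂, u₃ as columns and reduce.
There is 1 pivot column, so rank = 1.
(With 3 elements in a 2-dimensional space the rank is at most 2.)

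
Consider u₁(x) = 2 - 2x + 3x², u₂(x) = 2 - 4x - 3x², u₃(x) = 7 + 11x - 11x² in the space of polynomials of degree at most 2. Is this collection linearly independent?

Write each element as a coordinate vector in ℝ³ using {1, x, x²}.
Row-reduce the matrix whose columns are u₁, u₂, u₃.
The reduction yields 3 nonzero rows, so the rank is 3.
Since rank = 3 (the number of vectors), the set is linearly independent.

linearly independent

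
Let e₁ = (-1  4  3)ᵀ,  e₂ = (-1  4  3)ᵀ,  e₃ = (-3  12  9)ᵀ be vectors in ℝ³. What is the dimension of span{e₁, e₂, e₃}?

Apply Gaussian elimination to the matrix whose rows are e₁, e₂, e₃.
Reduction leaves 1 leading entry, giving rank 1.

1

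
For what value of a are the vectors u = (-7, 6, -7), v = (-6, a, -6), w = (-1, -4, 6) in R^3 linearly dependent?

Place the vectors as rows of a 3×3 matrix; dependence ⇔ determinant zero.
Cofactor expansion gives det = 252 - 49*a.
Solving 252 - 49*a = 0 yields a = 36/7.

a = 36/7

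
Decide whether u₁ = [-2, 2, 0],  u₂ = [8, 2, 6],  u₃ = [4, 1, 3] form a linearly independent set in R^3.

linearly dependent

One vector is a scalar multiple of another, so the set is dependent.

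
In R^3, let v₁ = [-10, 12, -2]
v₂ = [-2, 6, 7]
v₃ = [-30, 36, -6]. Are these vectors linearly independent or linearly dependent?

One vector is a scalar multiple of another, so the set is dependent.

linearly dependent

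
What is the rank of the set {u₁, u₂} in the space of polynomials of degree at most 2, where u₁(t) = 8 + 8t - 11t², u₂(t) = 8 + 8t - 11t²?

Use coordinates relative to {1, t, t²}.
Put the 3×2 matrix [u₁|u₂] into echelon form.
Reduction leaves 1 leading entry, giving rank 1.

rank 1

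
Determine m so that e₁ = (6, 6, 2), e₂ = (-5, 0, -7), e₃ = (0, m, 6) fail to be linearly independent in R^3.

Dependence holds iff the 3×3 matrix [e₁ e₂ e₃] is singular.
The determinant works out to 32*m + 180.
Setting this to zero gives m = -45/8.

m = -45/8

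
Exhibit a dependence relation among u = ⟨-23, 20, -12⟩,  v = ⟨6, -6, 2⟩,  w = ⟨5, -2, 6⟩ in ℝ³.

Set up α₁u + … + α₃w = 0 and solve the homogeneous system.
A generator of the null space is (1, 3, 1).

u + 3v + w = 0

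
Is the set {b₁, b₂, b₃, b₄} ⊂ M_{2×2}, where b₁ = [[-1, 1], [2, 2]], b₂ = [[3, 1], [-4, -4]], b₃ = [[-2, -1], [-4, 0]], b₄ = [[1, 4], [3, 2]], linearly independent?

linearly independent

Take coordinates with respect to the standard basis {E₁₁, E₁₂, E₂₁, E₂₂}.
Place the vectors as rows of a 4×4 matrix and reduce to echelon form.
The reduction yields 4 nonzero rows, so the rank is 4.
Since rank = 4 (the number of vectors), the set is linearly independent.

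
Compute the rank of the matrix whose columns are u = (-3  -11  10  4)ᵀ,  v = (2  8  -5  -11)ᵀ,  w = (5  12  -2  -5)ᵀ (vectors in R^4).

rank 3

Put the 4×3 matrix [u|v|w] into echelon form.
Exactly 3 pivots survive; hence the rank is 3.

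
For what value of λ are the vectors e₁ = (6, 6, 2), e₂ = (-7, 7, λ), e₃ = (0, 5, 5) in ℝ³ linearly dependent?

λ = 35/3

Dependence holds iff the 3×3 matrix [e₁ e₂ e₃] is singular.
Cofactor expansion gives det = 350 - 30*λ.
This vanishes exactly when λ = 35/3.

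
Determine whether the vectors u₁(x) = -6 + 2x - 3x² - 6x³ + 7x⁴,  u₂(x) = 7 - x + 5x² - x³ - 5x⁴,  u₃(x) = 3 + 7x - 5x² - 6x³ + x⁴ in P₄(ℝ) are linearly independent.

linearly independent

Write each element as a coordinate vector in ℝ⁵ using {1, x, …, x⁴}.
Place the vectors as rows of a 3×5 matrix and reduce to echelon form.
The reduction yields 3 nonzero rows, so the rank is 3.
Since rank = 3 (the number of vectors), the set is linearly independent.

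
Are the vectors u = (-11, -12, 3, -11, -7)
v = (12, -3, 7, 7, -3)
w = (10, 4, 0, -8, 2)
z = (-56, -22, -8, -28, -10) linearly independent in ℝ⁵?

Row-reduce the matrix whose columns are u, v, w, z.
The reduction yields 3 nonzero rows, so the rank is 3.
Since rank 3 < 4, the set is linearly dependent.

linearly dependent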